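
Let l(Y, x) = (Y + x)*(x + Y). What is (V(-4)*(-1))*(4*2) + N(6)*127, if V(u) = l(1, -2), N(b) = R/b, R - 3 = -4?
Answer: -175/6 ≈ -29.167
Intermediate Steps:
R = -1 (R = 3 - 4 = -1)
N(b) = -1/b
l(Y, x) = (Y + x)² (l(Y, x) = (Y + x)*(Y + x) = (Y + x)²)
V(u) = 1 (V(u) = (1 - 2)² = (-1)² = 1)
(V(-4)*(-1))*(4*2) + N(6)*127 = (1*(-1))*(4*2) - 1/6*127 = -1*8 - 1*⅙*127 = -8 - ⅙*127 = -8 - 127/6 = -175/6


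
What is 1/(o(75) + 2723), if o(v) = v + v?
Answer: 1/2873 ≈ 0.00034807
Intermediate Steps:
o(v) = 2*v
1/(o(75) + 2723) = 1/(2*75 + 2723) = 1/(150 + 2723) = 1/2873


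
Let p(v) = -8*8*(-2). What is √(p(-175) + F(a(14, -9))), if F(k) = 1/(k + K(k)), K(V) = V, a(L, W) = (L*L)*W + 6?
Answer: 13*√2340777/1758 ≈ 11.314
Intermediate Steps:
a(L, W) = 6 + W*L² (a(L, W) = L²*W + 6 = W*L² + 6 = 6 + W*L²)
F(k) = 1/(2*k) (F(k) = 1/(k + k) = 1/(2*k))
p(v) = 128 (p(v) = -64*(-2) = 128)
√(p(-175) + F(a(14, -9))) = √(128 + 1/(2*(6 - 9*14²))) = √(128 + 1/(2*(6 - 9*196))) = √(128 + 1/(2*(6 - 1764))) = √(128 + (½)/(-1758)) = √(128 + (½)*(-1/1758)) = √(128 - 1/3516) = √(450047/3516) = 13*√2340777/1758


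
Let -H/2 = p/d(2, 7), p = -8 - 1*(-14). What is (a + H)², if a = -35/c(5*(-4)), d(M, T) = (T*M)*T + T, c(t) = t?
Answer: 52441/19600 ≈ 2.6756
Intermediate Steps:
d(M, T) = T + M*T² (d(M, T) = (M*T)*T + T = M*T² + T = T + M*T²)
p = 6 (p = -8 + 14 = 6)
H = -4/35 (H = -12/(7*(1 + 2*7)) = -12/(7*(1 + 14)) = -12/(7*15) = -12/105 = -2*2/35 = -4/35 ≈ -0.11429)
a = 7/4 (a = -35/(5*(-4)) = -35/(-20) = -35*(-1/20) = 7/4 ≈ 1.7500)
(a + H)² = (7/4 - 4/35)² = (229/140)² = 52441/19600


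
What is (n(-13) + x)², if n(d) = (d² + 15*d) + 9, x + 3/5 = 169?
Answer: 573049/25 ≈ 22922.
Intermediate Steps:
x = 842/5 (x = -⅗ + 169 = 842/5 ≈ 168.40)
n(d) = 9 + d² + 15*d
(n(-13) + x)² = ((9 + (-13)² + 15*(-13)) + 842/5)² = ((9 + 169 - 195) + 842/5)² = (-17 + 842/5)² = (757/5)² = 573049/25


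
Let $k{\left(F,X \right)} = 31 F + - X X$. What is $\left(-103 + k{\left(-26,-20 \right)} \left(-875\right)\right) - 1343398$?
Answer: $-288251$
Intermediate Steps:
$k{\left(F,X \right)} = - X^{2} + 31 F$ ($k{\left(F,X \right)} = 31 F - X^{2} = - X^{2} + 31 F$)
$\left(-103 + k{\left(-26,-20 \right)} \left(-875\right)\right) - 1343398 = \left(-103 + \left(- \left(-20\right)^{2} + 31 \left(-26\right)\right) \left(-875\right)\right) - 1343398 = \left(-103 + \left(\left(-1\right) 400 - 806\right) \left(-875\right)\right) - 1343398 = \left(-103 + \left(-400 - 806\right) \left(-875\right)\right) - 1343398 = \left(-103 - -1055250\right) - 1343398 = \left(-103 + 1055250\right) - 1343398 = 1055147 - 1343398 = -288251$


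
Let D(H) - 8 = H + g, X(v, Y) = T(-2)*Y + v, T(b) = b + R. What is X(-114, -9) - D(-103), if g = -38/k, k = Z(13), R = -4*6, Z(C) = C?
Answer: 2833/13 ≈ 217.92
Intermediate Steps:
R = -24
T(b) = -24 + b (T(b) = b - 24 = -24 + b)
k = 13
X(v, Y) = v - 26*Y (X(v, Y) = (-24 - 2)*Y + v = -26*Y + v = v - 26*Y)
g = -38/13 ≈ -2.9231
D(H) = 66/13 + H (D(H) = 8 + (H - 38/13) = 8 + (-38/13 + H) = 66/13 + H)
X(-114, -9) - D(-103) = (-114 - 26*(-9)) - (66/13 - 103) = (-114 + 234) - 1*(-1273/13) = 120 + 1273/13 = 2833/13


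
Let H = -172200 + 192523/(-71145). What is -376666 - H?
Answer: -14546541047/71145 ≈ -2.0446e+5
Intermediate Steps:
H = -12251361523/71145 (H = -172200 + 192523*(-1/71145) = -172200 - 192523/71145 = -12251361523/71145 ≈ -1.7220e+5)
-376666 - H = -376666 - 1*(-12251361523/71145) = -376666 + 12251361523/71145 = -14546541047/71145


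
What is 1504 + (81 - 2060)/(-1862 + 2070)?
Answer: 310853/208 ≈ 1494.5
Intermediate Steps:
1504 + (81 - 2060)/(-1862 + 2070) = 1504 - 1979/208 = 310853/208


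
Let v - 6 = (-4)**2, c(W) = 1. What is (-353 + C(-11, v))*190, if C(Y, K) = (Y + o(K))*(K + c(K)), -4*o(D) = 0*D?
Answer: -115140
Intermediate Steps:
o(D) = 0 (o(D) = -0*D = -1/4*0 = 0)
v = 22 (v = 6 + (-4)**2 = 6 + 16 = 22)
C(Y, K) = Y*(1 + K) (C(Y, K) = (Y + 0)*(K + 1) = Y*(1 + K))
(-353 + C(-11, v))*190 = (-353 - 11*(1 + 22))*190 = (-353 - 11*23)*190 = (-353 - 253)*190 = -606*190 = -115140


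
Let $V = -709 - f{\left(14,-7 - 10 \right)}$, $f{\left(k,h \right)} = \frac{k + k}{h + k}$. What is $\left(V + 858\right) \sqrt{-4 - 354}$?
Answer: $\frac{475 i \sqrt{358}}{3} \approx 2995.8 i$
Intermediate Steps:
$f{\left(k,h \right)} = \frac{2 k}{h + k}$
$V = - \frac{2099}{3}$ ($V = -709 - 2 \cdot 14 \frac{1}{\left(-7 - 10\right) + 14} = -709 - 2 \cdot 14 \frac{1}{-17 + 14} = -709 - 2 \cdot 14 \frac{1}{-3} = -709 - 2 \cdot 14 \left(- \frac{1}{3}\right) = -709 - - \frac{28}{3} = -709 + \frac{28}{3} = - \frac{2099}{3} \approx -699.67$)
$\left(V + 858\right) \sqrt{-4 - 354} = \left(- \frac{2099}{3} + 858\right) \sqrt{-4 - 354} = \frac{475 \sqrt{-358}}{3} = \frac{475 i \sqrt{358}}{3}$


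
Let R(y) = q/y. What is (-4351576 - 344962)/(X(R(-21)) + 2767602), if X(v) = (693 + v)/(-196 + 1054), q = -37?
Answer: -42311110842/24933333713 ≈ -1.6970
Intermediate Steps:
R(y) = -37/y
X(v) = 21/26 + v/858 (X(v) = (693 + v)/858 = (693 + v)*(1/858) = 21/26 + v/858)
(-4351576 - 344962)/(X(R(-21)) + 2767602) = (-4351576 - 344962)/((21/26 + (-37/(-21))/858) + 2767602) = -4696538/((21/26 + (-37*(-1/21))/858) + 2767602) = -4696538/((21/26 + (1/858)*(37/21)) + 2767602) = -4696538/((21/26 + 37/18018) + 2767602) = -4696538/(7295/9009 + 2767602) = -4696538/24933333713/9009 = -4696538*9009/24933333713 = -42311110842/24933333713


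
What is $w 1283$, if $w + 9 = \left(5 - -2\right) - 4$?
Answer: $-7698$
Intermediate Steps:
$w = -6$ ($w = -9 + \left(\left(5 - -2\right) - 4\right) = -9 + \left(\left(5 + 2\right) - 4\right) = -9 + \left(7 - 4\right) = -9 + 3 = -6$)
$w 1283 = \left(-6\right) 1283 = -7698$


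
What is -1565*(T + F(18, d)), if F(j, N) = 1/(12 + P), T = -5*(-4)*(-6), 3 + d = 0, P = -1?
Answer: 2064235/11 ≈ 1.8766e+5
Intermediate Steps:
d = -3 (d = -3 + 0 = -3)
T = -120 (T = 20*(-6) = -120)
F(j, N) = 1/11 (F(j, N) = 1/(12 - 1) = 1/11)
-1565*(T + F(18, d)) = -1565*(-120 + 1/11) = -1565*(-1319/11) = 2064235/11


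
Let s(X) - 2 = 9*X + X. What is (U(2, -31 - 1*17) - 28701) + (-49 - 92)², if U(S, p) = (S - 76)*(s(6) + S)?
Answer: -13556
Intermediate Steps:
s(X) = 2 + 10*X (s(X) = 2 + (9*X + X) = 2 + 10*X)
U(S, p) = (-76 + S)*(62 + S) (U(S, p) = (S - 76)*((2 + 10*6) + S) = (-76 + S)*((2 + 60) + S) = (-76 + S)*(62 + S))
(U(2, -31 - 1*17) - 28701) + (-49 - 92)² = ((-4712 + 2² - 14*2) - 28701) + (-49 - 92)² = ((-4712 + 4 - 28) - 28701) + (-141)² = (-4736 - 28701) + 19881 = -33437 + 19881 = -13556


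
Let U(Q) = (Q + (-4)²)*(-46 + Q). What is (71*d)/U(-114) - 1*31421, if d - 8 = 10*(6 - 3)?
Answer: -246339291/7840 ≈ -31421.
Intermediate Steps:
d = 38 (d = 8 + 10*(6 - 3) = 8 + 10*3 = 8 + 30 = 38)
U(Q) = (-46 + Q)*(16 + Q) (U(Q) = (Q + 16)*(-46 + Q) = (16 + Q)*(-46 + Q) = (-46 + Q)*(16 + Q))
(71*d)/U(-114) - 1*31421 = (71*38)/(-736 + (-114)² - 30*(-114)) - 1*31421 = 2698/(-736 + 12996 + 3420) - 31421 = 2698/15680 - 31421 = 2698*(1/15680) - 31421 = 1349/7840 - 31421 = -246339291/7840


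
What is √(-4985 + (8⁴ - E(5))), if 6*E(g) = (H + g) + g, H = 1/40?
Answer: I*√3206415/60 ≈ 29.844*I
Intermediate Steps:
H = 1/40 ≈ 0.025000
E(g) = 1/240 + g/3 (E(g) = ((1/40 + g) + g)/6 = (1/40 + 2*g)/6 = 1/240 + g/3)
√(-4985 + (8⁴ - E(5))) = √(-4985 + (8⁴ - (1/240 + (⅓)*5))) = √(-4985 + (4096 - (1/240 + 5/3))) = √(-4985 + (4096 - 1*401/240)) = √(-4985 + (4096 - 401/240)) = √(-4985 + 982639/240) = √(-213761/240) = I*√3206415/60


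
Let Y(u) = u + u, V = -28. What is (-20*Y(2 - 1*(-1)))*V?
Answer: 3360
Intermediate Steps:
Y(u) = 2*u
(-20*Y(2 - 1*(-1)))*V = -40*(2 - 1*(-1))*(-28) = -40*(2 + 1)*(-28) = -40*3*(-28) = -20*6*(-28) = -120*(-28) = 3360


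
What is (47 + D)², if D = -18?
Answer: 841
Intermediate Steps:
(47 + D)² = (47 - 18)² = 29² = 841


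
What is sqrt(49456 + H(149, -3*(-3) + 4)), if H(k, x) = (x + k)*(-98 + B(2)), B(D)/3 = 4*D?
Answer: 2*sqrt(9367) ≈ 193.57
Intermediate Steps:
B(D) = 12*D (B(D) = 3*(4*D) = 12*D)
H(k, x) = -74*k - 74*x (H(k, x) = (x + k)*(-98 + 12*2) = (k + x)*(-98 + 24) = (k + x)*(-74) = -74*k - 74*x)
sqrt(49456 + H(149, -3*(-3) + 4)) = sqrt(49456 + (-74*149 - 74*(-3*(-3) + 4))) = sqrt(49456 + (-11026 - 74*(9 + 4))) = sqrt(49456 + (-11026 - 74*13)) = sqrt(49456 + (-11026 - 962)) = sqrt(49456 - 11988) = sqrt(37468) = 2*sqrt(9367)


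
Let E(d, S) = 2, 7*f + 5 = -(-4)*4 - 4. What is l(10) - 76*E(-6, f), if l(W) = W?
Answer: -142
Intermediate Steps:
f = 1 (f = -5/7 + (-(-4)*4 - 4)/7 = -5/7 + (-1*(-16) - 4)/7 = -5/7 + (16 - 4)/7 = -5/7 + (1/7)*12 = -5/7 + 12/7 = 1)
l(10) - 76*E(-6, f) = 10 - 76*2 = 10 - 152 = -142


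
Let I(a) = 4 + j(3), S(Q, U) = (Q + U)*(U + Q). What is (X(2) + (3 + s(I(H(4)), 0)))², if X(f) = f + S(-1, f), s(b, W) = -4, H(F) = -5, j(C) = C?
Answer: 4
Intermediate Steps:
S(Q, U) = (Q + U)² (S(Q, U) = (Q + U)*(Q + U) = (Q + U)²)
I(a) = 7 (I(a) = 4 + 3 = 7)
X(f) = f + (-1 + f)²
(X(2) + (3 + s(I(H(4)), 0)))² = ((2 + (-1 + 2)²) + (3 - 4))² = ((2 + 1²) - 1)² = ((2 + 1) - 1)² = (3 - 1)² = 2² = 4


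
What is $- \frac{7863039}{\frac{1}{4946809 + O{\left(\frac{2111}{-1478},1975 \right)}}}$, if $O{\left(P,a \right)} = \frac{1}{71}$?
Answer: $- \frac{2761683606434160}{71} \approx -3.8897 \cdot 10^{13}$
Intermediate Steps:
$O{\left(P,a \right)} = \frac{1}{71}$
$- \frac{7863039}{\frac{1}{4946809 + O{\left(\frac{2111}{-1478},1975 \right)}}} = - \frac{7863039}{\frac{1}{4946809 + \frac{1}{71}}} = - \frac{7863039}{\frac{1}{\frac{351223440}{71}}} = - \frac{7863039}{\frac{71}{351223440}} = \left(-7863039\right) \frac{351223440}{71} = - \frac{2761683606434160}{71}$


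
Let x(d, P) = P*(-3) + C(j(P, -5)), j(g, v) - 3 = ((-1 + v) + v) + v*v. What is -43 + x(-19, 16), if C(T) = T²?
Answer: 198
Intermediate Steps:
j(g, v) = 2 + v² + 2*v (j(g, v) = 3 + (((-1 + v) + v) + v*v) = 3 + ((-1 + 2*v) + v²) = 3 + (-1 + v² + 2*v) = 2 + v² + 2*v)
x(d, P) = 289 - 3*P (x(d, P) = P*(-3) + (2 + (-5)² + 2*(-5))² = -3*P + (2 + 25 - 10)² = -3*P + 17² = -3*P + 289 = 289 - 3*P)
-43 + x(-19, 16) = -43 + (289 - 3*16) = -43 + (289 - 48) = -43 + 241 = 198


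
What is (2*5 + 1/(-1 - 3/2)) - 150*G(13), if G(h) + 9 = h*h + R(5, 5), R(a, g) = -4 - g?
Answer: -113202/5 ≈ -22640.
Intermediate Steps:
G(h) = -18 + h² (G(h) = -9 + (h*h + (-4 - 1*5)) = -9 + (h² + (-4 - 5)) = -9 + (h² - 9) = -9 + (-9 + h²) = -18 + h²)
(2*5 + 1/(-1 - 3/2)) - 150*G(13) = (2*5 + 1/(-1 - 3/2)) - 150*(-18 + 13²) = (10 + 1/(-1 - 3*½)) - 150*(-18 + 169) = (10 + 1/(-1 - 3/2)) - 150*151 = (10 + 1/(-5/2)) - 22650 = (10 - ⅖) - 22650 = 48/5 - 22650 = -113202/5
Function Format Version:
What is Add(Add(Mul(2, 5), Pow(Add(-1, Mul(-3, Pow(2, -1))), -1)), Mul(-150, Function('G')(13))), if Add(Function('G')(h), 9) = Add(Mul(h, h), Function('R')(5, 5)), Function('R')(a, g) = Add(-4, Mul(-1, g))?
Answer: Rational(-113202, 5) ≈ -22640.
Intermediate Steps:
Function('G')(h) = Add(-18, Pow(h, 2)) (Function('G')(h) = Add(-9, Add(Mul(h, h), Add(-4, Mul(-1, 5)))) = Add(-9, Add(Pow(h, 2), Add(-4, -5))) = Add(-9, Add(Pow(h, 2), -9)) = Add(-9, Add(-9, Pow(h, 2))) = Add(-18, Pow(h, 2)))
Add(Add(Mul(2, 5), Pow(Add(-1, Mul(-3, Pow(2, -1))), -1)), Mul(-150, Function('G')(13))) = Add(Add(Mul(2, 5), Pow(Add(-1, Mul(-3, Pow(2, -1))), -1)), Mul(-150, Add(-18, Pow(13, 2)))) = Add(Add(10, Pow(Add(-1, Mul(-3, Rational(1, 2))), -1)), Mul(-150, Add(-18, 169))) = Add(Add(10, Pow(Add(-1, Rational(-3, 2)), -1)), Mul(-150, 151)) = Add(Add(10, Pow(Rational(-5, 2), -1)), -22650) = Add(Add(10, Rational(-2, 5)), -22650) = Add(Rational(48, 5), -22650) = Rational(-113202, 5)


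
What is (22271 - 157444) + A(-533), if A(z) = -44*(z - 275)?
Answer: -99621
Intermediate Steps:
A(z) = 12100 - 44*z (A(z) = -44*(-275 + z) = 12100 - 44*z)
(22271 - 157444) + A(-533) = (22271 - 157444) + (12100 - 44*(-533)) = -135173 + (12100 + 23452) = -135173 + 35552 = -99621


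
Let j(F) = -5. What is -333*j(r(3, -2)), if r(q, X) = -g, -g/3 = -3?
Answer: 1665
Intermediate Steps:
g = 9 (g = -3*(-3) = 9)
r(q, X) = -9 (r(q, X) = -1*9 = -9)
-333*j(r(3, -2)) = -333*(-5) = 1665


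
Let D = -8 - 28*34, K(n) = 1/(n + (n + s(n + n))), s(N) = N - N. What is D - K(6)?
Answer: -11521/12 ≈ -960.08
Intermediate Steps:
s(N) = 0
K(n) = 1/(2*n) (K(n) = 1/(n + (n + 0)) = 1/(n + n) = 1/(2*n))
D = -960 (D = -8 - 952 = -960)
D - K(6) = -960 - 1/(2*6) = -960 - 1*1/12 = -960 - 1/12 = -11521/12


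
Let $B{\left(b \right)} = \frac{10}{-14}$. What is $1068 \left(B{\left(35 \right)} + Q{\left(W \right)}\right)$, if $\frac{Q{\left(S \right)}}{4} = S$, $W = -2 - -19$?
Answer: $\frac{503028}{7} \approx 71861.0$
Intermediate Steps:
$W = 17$ ($W = -2 + 19 = 17$)
$B{\left(b \right)} = - \frac{5}{7}$ ($B{\left(b \right)} = 10 \left(- \frac{1}{14}\right) = - \frac{5}{7}$)
$Q{\left(S \right)} = 4 S$
$1068 \left(B{\left(35 \right)} + Q{\left(W \right)}\right) = 1068 \left(- \frac{5}{7} + 4 \cdot 17\right) = 1068 \left(- \frac{5}{7} + 68\right) = 1068 \cdot \frac{471}{7} = \frac{503028}{7}$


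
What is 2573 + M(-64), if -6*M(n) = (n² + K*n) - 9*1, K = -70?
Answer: 6871/6 ≈ 1145.2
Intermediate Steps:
M(n) = 3/2 - n²/6 + 35*n/3 (M(n) = -((n² - 70*n) - 9*1)/6 = -((n² - 70*n) - 9)/6 = -(-9 + n² - 70*n)/6 = 3/2 - n²/6 + 35*n/3)
2573 + M(-64) = 2573 + (3/2 - ⅙*(-64)² + (35/3)*(-64)) = 2573 + (3/2 - ⅙*4096 - 2240/3) = 2573 + (3/2 - 2048/3 - 2240/3) = 2573 - 8567/6 = 6871/6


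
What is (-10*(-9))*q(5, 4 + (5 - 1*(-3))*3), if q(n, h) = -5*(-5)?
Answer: 2250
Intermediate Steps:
q(n, h) = 25
(-10*(-9))*q(5, 4 + (5 - 1*(-3))*3) = -10*(-9)*25 = 90*25 = 2250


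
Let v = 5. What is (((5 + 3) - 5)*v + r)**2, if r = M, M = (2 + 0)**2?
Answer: 361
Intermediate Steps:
M = 4 (M = 2**2 = 4)
r = 4
(((5 + 3) - 5)*v + r)**2 = (((5 + 3) - 5)*5 + 4)**2 = ((8 - 5)*5 + 4)**2 = (3*5 + 4)**2 = (15 + 4)**2 = 19**2 = 361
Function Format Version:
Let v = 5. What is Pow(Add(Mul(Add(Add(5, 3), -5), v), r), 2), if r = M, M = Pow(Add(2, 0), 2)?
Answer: 361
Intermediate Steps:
M = 4 (M = Pow(2, 2) = 4)
r = 4
Pow(Add(Mul(Add(Add(5, 3), -5), v), r), 2) = Pow(Add(Mul(Add(Add(5, 3), -5), 5), 4), 2) = Pow(Add(Mul(Add(8, -5), 5), 4), 2) = Pow(Add(Mul(3, 5), 4), 2) = Pow(Add(15, 4), 2) = Pow(19, 2) = 361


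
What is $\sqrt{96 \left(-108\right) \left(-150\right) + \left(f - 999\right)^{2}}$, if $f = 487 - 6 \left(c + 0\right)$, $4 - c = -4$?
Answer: $160 \sqrt{73} \approx 1367.0$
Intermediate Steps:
$c = 8$ ($c = 4 - -4 = 4 + 4 = 8$)
$f = 439$ ($f = 487 - 6 \left(8 + 0\right) = 487 - 48 = 439$)
$\sqrt{96 \left(-108\right) \left(-150\right) + \left(f - 999\right)^{2}} = \sqrt{96 \left(-108\right) \left(-150\right) + \left(439 - 999\right)^{2}} = \sqrt{\left(-10368\right) \left(-150\right) + \left(-560\right)^{2}} = \sqrt{1555200 + 313600} = \sqrt{1868800} = 160 \sqrt{73}$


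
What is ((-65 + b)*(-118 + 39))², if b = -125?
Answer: 225300100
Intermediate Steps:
((-65 + b)*(-118 + 39))² = ((-65 - 125)*(-118 + 39))² = (-190*(-79))² = 15010² = 225300100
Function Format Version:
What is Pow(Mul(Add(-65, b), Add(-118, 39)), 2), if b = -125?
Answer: 225300100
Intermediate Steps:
Pow(Mul(Add(-65, b), Add(-118, 39)), 2) = Pow(Mul(Add(-65, -125), Add(-118, 39)), 2) = Pow(Mul(-190, -79), 2) = Pow(15010, 2) = 225300100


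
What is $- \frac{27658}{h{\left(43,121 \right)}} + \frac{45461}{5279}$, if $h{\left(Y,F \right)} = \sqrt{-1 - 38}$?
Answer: $\frac{45461}{5279} + \frac{27658 i \sqrt{39}}{39} \approx 8.6117 + 4428.8 i$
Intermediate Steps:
$h{\left(Y,F \right)} = i \sqrt{39}$ ($h{\left(Y,F \right)} = \sqrt{-39} = i \sqrt{39}$)
$- \frac{27658}{h{\left(43,121 \right)}} + \frac{45461}{5279} = - \frac{27658}{i \sqrt{39}} + \frac{45461}{5279} = - 27658 \left(- \frac{i \sqrt{39}}{39}\right) + 45461 \cdot \frac{1}{5279} = \frac{27658 i \sqrt{39}}{39} + \frac{45461}{5279} = \frac{45461}{5279} + \frac{27658 i \sqrt{39}}{39}$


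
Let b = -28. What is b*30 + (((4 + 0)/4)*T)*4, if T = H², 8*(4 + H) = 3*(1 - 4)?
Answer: -11759/16 ≈ -734.94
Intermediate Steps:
H = -41/8 (H = -4 + (3*(1 - 4))/8 = -4 + (3*(-3))/8 = -4 + (⅛)*(-9) = -4 - 9/8 = -41/8 ≈ -5.1250)
T = 1681/64 (T = (-41/8)² = 1681/64 ≈ 26.266)
b*30 + (((4 + 0)/4)*T)*4 = -28*30 + (((4 + 0)/4)*(1681/64))*4 = -840 + ((4*(¼))*(1681/64))*4 = -840 + (1*(1681/64))*4 = -840 + (1681/64)*4 = -840 + 1681/16 = -11759/16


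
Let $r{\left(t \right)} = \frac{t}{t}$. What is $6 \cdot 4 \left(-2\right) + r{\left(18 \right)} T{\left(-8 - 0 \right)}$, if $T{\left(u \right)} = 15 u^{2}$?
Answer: $912$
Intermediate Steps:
$r{\left(t \right)} = 1$
$6 \cdot 4 \left(-2\right) + r{\left(18 \right)} T{\left(-8 - 0 \right)} = 6 \cdot 4 \left(-2\right) + 1 \cdot 15 \left(-8 - 0\right)^{2} = 24 \left(-2\right) + 1 \cdot 15 \left(-8 + 0\right)^{2} = -48 + 1 \cdot 15 \left(-8\right)^{2} = -48 + 1 \cdot 15 \cdot 64 = -48 + 1 \cdot 960 = -48 + 960 = 912$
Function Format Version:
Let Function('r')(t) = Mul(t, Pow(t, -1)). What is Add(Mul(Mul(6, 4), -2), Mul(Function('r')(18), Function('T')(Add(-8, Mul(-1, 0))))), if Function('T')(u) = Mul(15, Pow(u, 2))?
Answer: 912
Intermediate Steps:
Function('r')(t) = 1
Add(Mul(Mul(6, 4), -2), Mul(Function('r')(18), Function('T')(Add(-8, Mul(-1, 0))))) = Add(Mul(Mul(6, 4), -2), Mul(1, Mul(15, Pow(Add(-8, Mul(-1, 0)), 2)))) = Add(Mul(24, -2), Mul(1, Mul(15, Pow(Add(-8, 0), 2)))) = Add(-48, Mul(1, Mul(15, Pow(-8, 2)))) = Add(-48, Mul(1, Mul(15, 64))) = Add(-48, Mul(1, 960)) = Add(-48, 960) = 912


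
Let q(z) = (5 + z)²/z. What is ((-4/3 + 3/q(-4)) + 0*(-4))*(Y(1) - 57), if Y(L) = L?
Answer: 2240/3 ≈ 746.67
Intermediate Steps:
q(z) = (5 + z)²/z
((-4/3 + 3/q(-4)) + 0*(-4))*(Y(1) - 57) = ((-4/3 + 3/(((5 - 4)²/(-4)))) + 0*(-4))*(1 - 57) = ((-4*⅓ + 3/((-¼*1²))) + 0)*(-56) = ((-4/3 + 3/((-¼*1))) + 0)*(-56) = ((-4/3 + 3/(-¼)) + 0)*(-56) = ((-4/3 + 3*(-4)) + 0)*(-56) = ((-4/3 - 12) + 0)*(-56) = (-40/3 + 0)*(-56) = -40/3*(-56) = 2240/3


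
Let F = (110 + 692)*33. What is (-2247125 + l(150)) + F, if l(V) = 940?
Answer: -2219719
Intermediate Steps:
F = 26466 (F = 802*33 = 26466)
(-2247125 + l(150)) + F = (-2247125 + 940) + 26466 = -2246185 + 26466 = -2219719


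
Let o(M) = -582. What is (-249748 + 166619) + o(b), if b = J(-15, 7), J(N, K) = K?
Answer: -83711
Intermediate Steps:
b = 7
(-249748 + 166619) + o(b) = (-249748 + 166619) - 582 = -83129 - 582 = -83711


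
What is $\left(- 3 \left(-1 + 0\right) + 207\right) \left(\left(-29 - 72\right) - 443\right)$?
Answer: $-114240$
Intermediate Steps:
$\left(- 3 \left(-1 + 0\right) + 207\right) \left(\left(-29 - 72\right) - 443\right) = \left(\left(-3\right) \left(-1\right) + 207\right) \left(-101 - 443\right) = \left(3 + 207\right) \left(-544\right) = 210 \left(-544\right) = -114240$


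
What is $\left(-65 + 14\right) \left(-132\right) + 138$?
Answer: $6870$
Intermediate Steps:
$\left(-65 + 14\right) \left(-132\right) + 138 = \left(-51\right) \left(-132\right) + 138 = 6732 + 138 = 6870$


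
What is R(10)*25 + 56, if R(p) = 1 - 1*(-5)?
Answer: 206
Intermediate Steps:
R(p) = 6 (R(p) = 1 + 5 = 6)
R(10)*25 + 56 = 6*25 + 56 = 150 + 56 = 206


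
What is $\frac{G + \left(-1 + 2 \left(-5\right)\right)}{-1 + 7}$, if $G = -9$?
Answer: $- \frac{10}{3} \approx -3.3333$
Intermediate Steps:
$\frac{G + \left(-1 + 2 \left(-5\right)\right)}{-1 + 7} = \frac{-9 + \left(-1 + 2 \left(-5\right)\right)}{-1 + 7} = \frac{-9 - 11}{6} = \frac{1}{6} \left(-20\right) = - \frac{10}{3}$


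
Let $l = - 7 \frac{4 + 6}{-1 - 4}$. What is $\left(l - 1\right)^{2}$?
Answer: $169$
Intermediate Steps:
$l = 14$ ($l = - 7 \frac{10}{-5} = - 7 \cdot 10 \left(- \frac{1}{5}\right) = \left(-7\right) \left(-2\right) = 14$)
$\left(l - 1\right)^{2} = \left(14 - 1\right)^{2} = 13^{2} = 169$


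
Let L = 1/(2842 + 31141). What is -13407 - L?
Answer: -455610082/33983 ≈ -13407.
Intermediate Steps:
L = 1/33983 ≈ 2.9426e-5
-13407 - L = -13407 - 1*1/33983 = -13407 - 1/33983 = -455610082/33983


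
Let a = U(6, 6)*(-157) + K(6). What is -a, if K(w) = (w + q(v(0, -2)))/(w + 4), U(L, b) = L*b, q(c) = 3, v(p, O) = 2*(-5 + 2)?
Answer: 56511/10 ≈ 5651.1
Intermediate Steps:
v(p, O) = -6 (v(p, O) = 2*(-3) = -6)
K(w) = (3 + w)/(4 + w) (K(w) = (w + 3)/(w + 4) = (3 + w)/(4 + w))
a = -56511/10 (a = (6*6)*(-157) + (3 + 6)/(4 + 6) = 36*(-157) + 9/10 = -5652 + (⅒)*9 = -5652 + 9/10 = -56511/10 ≈ -5651.1)
-a = -1*(-56511/10) = 56511/10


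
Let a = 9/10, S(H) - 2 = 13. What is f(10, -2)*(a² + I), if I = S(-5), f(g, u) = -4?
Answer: -1581/25 ≈ -63.240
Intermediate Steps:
S(H) = 15 (S(H) = 2 + 13 = 15)
a = 9/10 (a = 9*(⅒) = 9/10 ≈ 0.90000)
I = 15
f(10, -2)*(a² + I) = -4*((9/10)² + 15) = -4*(81/100 + 15) = -4*1581/100 = -1581/25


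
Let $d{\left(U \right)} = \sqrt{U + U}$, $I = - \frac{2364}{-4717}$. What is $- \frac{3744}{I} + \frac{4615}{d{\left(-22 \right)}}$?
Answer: $- \frac{1471704}{197} - \frac{4615 i \sqrt{11}}{22} \approx -7470.6 - 695.74 i$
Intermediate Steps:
$I = \frac{2364}{4717}$ ($I = \left(-2364\right) \left(- \frac{1}{4717}\right) = \frac{2364}{4717} \approx 0.50117$)
$d{\left(U \right)} = \sqrt{2} \sqrt{U}$ ($d{\left(U \right)} = \sqrt{2 U} = \sqrt{2} \sqrt{U}$)
$- \frac{3744}{I} + \frac{4615}{d{\left(-22 \right)}} = - \frac{3744}{\frac{2364}{4717}} + \frac{4615}{\sqrt{2} \sqrt{-22}} = \left(-3744\right) \frac{4717}{2364} + \frac{4615}{\sqrt{2} i \sqrt{22}} = - \frac{1471704}{197} + \frac{4615}{2 i \sqrt{11}} = - \frac{1471704}{197} + 4615 \left(- \frac{i \sqrt{11}}{22}\right) = - \frac{1471704}{197} - \frac{4615 i \sqrt{11}}{22}$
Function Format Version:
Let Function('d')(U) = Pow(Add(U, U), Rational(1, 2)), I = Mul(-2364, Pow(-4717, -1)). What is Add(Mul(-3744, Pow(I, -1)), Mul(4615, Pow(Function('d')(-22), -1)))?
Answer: Add(Rational(-1471704, 197), Mul(Rational(-4615, 22), I, Pow(11, Rational(1, 2)))) ≈ Add(-7470.6, Mul(-695.74, I))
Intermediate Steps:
I = Rational(2364, 4717) (I = Mul(-2364, Rational(-1, 4717)) = Rational(2364, 4717) ≈ 0.50117)
Function('d')(U) = Mul(Pow(2, Rational(1, 2)), Pow(U, Rational(1, 2))) (Function('d')(U) = Pow(Mul(2, U), Rational(1, 2)) = Mul(Pow(2, Rational(1, 2)), Pow(U, Rational(1, 2))))
Add(Mul(-3744, Pow(I, -1)), Mul(4615, Pow(Function('d')(-22), -1))) = Add(Mul(-3744, Pow(Rational(2364, 4717), -1)), Mul(4615, Pow(Mul(Pow(2, Rational(1, 2)), Pow(-22, Rational(1, 2))), -1))) = Add(Mul(-3744, Rational(4717, 2364)), Mul(4615, Pow(Mul(Pow(2, Rational(1, 2)), Mul(I, Pow(22, Rational(1, 2)))), -1))) = Add(Rational(-1471704, 197), Mul(4615, Pow(Mul(2, I, Pow(11, Rational(1, 2))), -1))) = Add(Rational(-1471704, 197), Mul(4615, Mul(Rational(-1, 22), I, Pow(11, Rational(1, 2))))) = Add(Rational(-1471704, 197), Mul(Rational(-4615, 22), I, Pow(11, Rational(1, 2))))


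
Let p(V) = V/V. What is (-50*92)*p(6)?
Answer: -4600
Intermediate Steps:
p(V) = 1
(-50*92)*p(6) = -50*92*1 = -4600*1 = -4600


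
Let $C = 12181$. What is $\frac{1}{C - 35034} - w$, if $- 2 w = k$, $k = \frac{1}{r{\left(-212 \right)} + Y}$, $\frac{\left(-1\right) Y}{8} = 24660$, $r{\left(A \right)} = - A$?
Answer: $- \frac{416989}{9007190008} \approx -4.6295 \cdot 10^{-5}$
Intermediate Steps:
$Y = -197280$ ($Y = \left(-8\right) 24660 = -197280$)
$k = - \frac{1}{197068}$ ($k = \frac{1}{\left(-1\right) \left(-212\right) - 197280} = \frac{1}{212 - 197280} = \frac{1}{-197068} = - \frac{1}{197068} \approx -5.0744 \cdot 10^{-6}$)
$w = \frac{1}{394136}$ ($w = \left(- \frac{1}{2}\right) \left(- \frac{1}{197068}\right) = \frac{1}{394136} \approx 2.5372 \cdot 10^{-6}$)
$\frac{1}{C - 35034} - w = \frac{1}{12181 - 35034} - \frac{1}{394136} = \frac{1}{-22853} - \frac{1}{394136} = - \frac{1}{22853} - \frac{1}{394136} = - \frac{416989}{9007190008}$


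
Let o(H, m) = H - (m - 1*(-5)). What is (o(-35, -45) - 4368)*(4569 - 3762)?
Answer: -3520941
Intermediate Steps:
o(H, m) = -5 + H - m (o(H, m) = H - (m + 5) = H - (5 + m) = H + (-5 - m) = -5 + H - m)
(o(-35, -45) - 4368)*(4569 - 3762) = ((-5 - 35 - 1*(-45)) - 4368)*(4569 - 3762) = ((-5 - 35 + 45) - 4368)*807 = (5 - 4368)*807 = -4363*807 = -3520941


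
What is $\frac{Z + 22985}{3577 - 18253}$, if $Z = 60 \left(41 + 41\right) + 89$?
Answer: $- \frac{13997}{7338} \approx -1.9075$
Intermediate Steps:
$Z = 5009$ ($Z = 60 \cdot 82 + 89 = 4920 + 89 = 5009$)
$\frac{Z + 22985}{3577 - 18253} = \frac{5009 + 22985}{3577 - 18253} = \frac{27994}{-14676} = 27994 \left(- \frac{1}{14676}\right) = - \frac{13997}{7338}$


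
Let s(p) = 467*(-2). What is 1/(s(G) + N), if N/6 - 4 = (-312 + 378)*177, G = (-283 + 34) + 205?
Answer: 1/69182 ≈ 1.4455e-5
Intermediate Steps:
G = -44 (G = -249 + 205 = -44)
N = 70116 (N = 24 + 6*((-312 + 378)*177) = 24 + 6*(66*177) = 24 + 6*11682 = 24 + 70092 = 70116)
s(p) = -934
1/(s(G) + N) = 1/(-934 + 70116) = 1/69182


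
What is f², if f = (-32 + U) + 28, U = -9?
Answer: 169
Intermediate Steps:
f = -13 (f = (-32 - 9) + 28 = -41 + 28 = -13)
f² = (-13)² = 169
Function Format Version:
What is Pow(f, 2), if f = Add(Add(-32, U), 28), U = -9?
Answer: 169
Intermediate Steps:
f = -13 (f = Add(Add(-32, -9), 28) = Add(-41, 28) = -13)
Pow(f, 2) = Pow(-13, 2) = 169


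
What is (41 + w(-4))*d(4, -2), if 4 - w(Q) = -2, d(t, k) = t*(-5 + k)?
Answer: -1316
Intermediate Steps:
w(Q) = 6 (w(Q) = 4 - 1*(-2) = 4 + 2 = 6)
(41 + w(-4))*d(4, -2) = (41 + 6)*(4*(-5 - 2)) = 47*(4*(-7)) = 47*(-28) = -1316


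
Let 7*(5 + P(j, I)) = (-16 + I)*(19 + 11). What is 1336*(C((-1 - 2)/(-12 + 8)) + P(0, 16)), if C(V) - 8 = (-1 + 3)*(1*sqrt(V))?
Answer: 4008 + 1336*sqrt(3) ≈ 6322.0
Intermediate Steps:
C(V) = 8 + 2*sqrt(V) (C(V) = 8 + (-1 + 3)*(1*sqrt(V)) = 8 + 2*sqrt(V))
P(j, I) = -515/7 + 30*I/7 (P(j, I) = -5 + ((-16 + I)*(19 + 11))/7 = -5 + ((-16 + I)*30)/7 = -5 + (-480 + 30*I)/7 = -5 + (-480/7 + 30*I/7) = -515/7 + 30*I/7)
1336*(C((-1 - 2)/(-12 + 8)) + P(0, 16)) = 1336*((8 + 2*sqrt((-1 - 2)/(-12 + 8))) + (-515/7 + (30/7)*16)) = 1336*((8 + 2*sqrt(-3/(-4))) + (-515/7 + 480/7)) = 1336*((8 + 2*sqrt(-3*(-1/4))) - 5) = 1336*((8 + 2*sqrt(3/4)) - 5) = 1336*((8 + 2*(sqrt(3)/2)) - 5) = 1336*((8 + sqrt(3)) - 5) = 1336*(3 + sqrt(3)) = 4008 + 1336*sqrt(3)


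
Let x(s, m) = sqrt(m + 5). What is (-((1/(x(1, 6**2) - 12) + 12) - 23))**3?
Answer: 1501264460/1092727 + 3933116*sqrt(41)/1092727 ≈ 1396.9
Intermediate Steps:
x(s, m) = sqrt(5 + m)
(-((1/(x(1, 6**2) - 12) + 12) - 23))**3 = (-((1/(sqrt(5 + 6**2) - 12) + 12) - 23))**3 = (-((1/(sqrt(5 + 36) - 12) + 12) - 23))**3 = (-((1/(sqrt(41) - 12) + 12) - 23))**3 = (-((1/(-12 + sqrt(41)) + 12) - 23))**3 = (-((12 + 1/(-12 + sqrt(41))) - 23))**3 = (-(-11 + 1/(-12 + sqrt(41))))**3 = (11 - 1/(-12 + sqrt(41)))**3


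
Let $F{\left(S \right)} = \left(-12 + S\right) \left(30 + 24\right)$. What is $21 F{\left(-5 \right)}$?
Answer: $-19278$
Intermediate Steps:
$F{\left(S \right)} = -648 + 54 S$ ($F{\left(S \right)} = \left(-12 + S\right) 54 = -648 + 54 S$)
$21 F{\left(-5 \right)} = 21 \left(-648 + 54 \left(-5\right)\right) = 21 \left(-648 - 270\right) = 21 \left(-918\right) = -19278$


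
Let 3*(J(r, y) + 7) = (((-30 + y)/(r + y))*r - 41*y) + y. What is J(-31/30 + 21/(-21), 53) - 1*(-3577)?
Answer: 4377569/1529 ≈ 2863.0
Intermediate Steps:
J(r, y) = -7 - 40*y/3 + r*(-30 + y)/(3*(r + y)) (J(r, y) = -7 + ((((-30 + y)/(r + y))*r - 41*y) + y)/3 = -7 + ((r*(-30 + y)/(r + y) - 41*y) + y)/3 = -7 + ((-41*y + r*(-30 + y)/(r + y)) + y)/3 = -7 + (-40*y + r*(-30 + y)/(r + y))/3 = -7 + (-40*y/3 + r*(-30 + y)/(3*(r + y))) = -7 - 40*y/3 + r*(-30 + y)/(3*(r + y)))
J(-31/30 + 21/(-21), 53) - 1*(-3577) = (-17*(-31/30 + 21/(-21)) - 7*53 - 40/3*53**2 - 13*(-31/30 + 21/(-21))*53)/((-31/30 + 21/(-21)) + 53) - 1*(-3577) = (-17*(-31*1/30 + 21*(-1/21)) - 371 - 40/3*2809 - 13*(-31*1/30 + 21*(-1/21))*53)/((-31*1/30 + 21*(-1/21)) + 53) + 3577 = (-17*(-31/30 - 1) - 371 - 112360/3 - 13*(-31/30 - 1)*53)/((-31/30 - 1) + 53) + 3577 = (-17*(-61/30) - 371 - 112360/3 - 13*(-61/30)*53)/(-61/30 + 53) + 3577 = (1037/30 - 371 - 112360/3 + 42029/30)/(1529/30) + 3577 = (30/1529)*(-181944/5) + 3577 = -1091664/1529 + 3577 = 4377569/1529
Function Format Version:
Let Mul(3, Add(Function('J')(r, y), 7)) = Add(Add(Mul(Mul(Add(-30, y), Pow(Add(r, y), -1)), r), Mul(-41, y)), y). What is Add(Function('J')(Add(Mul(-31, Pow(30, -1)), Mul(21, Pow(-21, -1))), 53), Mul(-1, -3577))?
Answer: Rational(4377569, 1529) ≈ 2863.0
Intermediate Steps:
Function('J')(r, y) = Add(-7, Mul(Rational(-40, 3), y), Mul(Rational(1, 3), r, Pow(Add(r, y), -1), Add(-30, y))) (Function('J')(r, y) = Add(-7, Mul(Rational(1, 3), Add(Add(Mul(Mul(Add(-30, y), Pow(Add(r, y), -1)), r), Mul(-41, y)), y))) = Add(-7, Mul(Rational(1, 3), Add(Add(Mul(Mul(Pow(Add(r, y), -1), Add(-30, y)), r), Mul(-41, y)), y))) = Add(-7, Mul(Rational(1, 3), Add(Add(Mul(r, Pow(Add(r, y), -1), Add(-30, y)), Mul(-41, y)), y))) = Add(-7, Mul(Rational(1, 3), Add(Add(Mul(-41, y), Mul(r, Pow(Add(r, y), -1), Add(-30, y))), y))) = Add(-7, Mul(Rational(1, 3), Add(Mul(-40, y), Mul(r, Pow(Add(r, y), -1), Add(-30, y))))) = Add(-7, Add(Mul(Rational(-40, 3), y), Mul(Rational(1, 3), r, Pow(Add(r, y), -1), Add(-30, y)))) = Add(-7, Mul(Rational(-40, 3), y), Mul(Rational(1, 3), r, Pow(Add(r, y), -1), Add(-30, y))))
Add(Function('J')(Add(Mul(-31, Pow(30, -1)), Mul(21, Pow(-21, -1))), 53), Mul(-1, -3577)) = Add(Mul(Pow(Add(Add(Mul(-31, Pow(30, -1)), Mul(21, Pow(-21, -1))), 53), -1), Add(Mul(-17, Add(Mul(-31, Pow(30, -1)), Mul(21, Pow(-21, -1)))), Mul(-7, 53), Mul(Rational(-40, 3), Pow(53, 2)), Mul(-13, Add(Mul(-31, Pow(30, -1)), Mul(21, Pow(-21, -1))), 53))), Mul(-1, -3577)) = Add(Mul(Pow(Add(Add(Mul(-31, Rational(1, 30)), Mul(21, Rational(-1, 21))), 53), -1), Add(Mul(-17, Add(Mul(-31, Rational(1, 30)), Mul(21, Rational(-1, 21)))), -371, Mul(Rational(-40, 3), 2809), Mul(-13, Add(Mul(-31, Rational(1, 30)), Mul(21, Rational(-1, 21))), 53))), 3577) = Add(Mul(Pow(Add(Add(Rational(-31, 30), -1), 53), -1), Add(Mul(-17, Add(Rational(-31, 30), -1)), -371, Rational(-112360, 3), Mul(-13, Add(Rational(-31, 30), -1), 53))), 3577) = Add(Mul(Pow(Add(Rational(-61, 30), 53), -1), Add(Mul(-17, Rational(-61, 30)), -371, Rational(-112360, 3), Mul(-13, Rational(-61, 30), 53))), 3577) = Add(Mul(Pow(Rational(1529, 30), -1), Add(Rational(1037, 30), -371, Rational(-112360, 3), Rational(42029, 30))), 3577) = Add(Mul(Rational(30, 1529), Rational(-181944, 5)), 3577) = Add(Rational(-1091664, 1529), 3577) = Rational(4377569, 1529)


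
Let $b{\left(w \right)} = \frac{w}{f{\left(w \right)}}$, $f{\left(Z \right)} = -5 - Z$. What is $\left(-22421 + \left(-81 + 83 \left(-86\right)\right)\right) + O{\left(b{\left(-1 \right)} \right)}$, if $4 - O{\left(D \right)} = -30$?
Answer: $-29606$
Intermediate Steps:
$b{\left(w \right)} = \frac{w}{-5 - w}$
$O{\left(D \right)} = 34$ ($O{\left(D \right)} = 4 - -30 = 4 + 30 = 34$)
$\left(-22421 + \left(-81 + 83 \left(-86\right)\right)\right) + O{\left(b{\left(-1 \right)} \right)} = \left(-22421 + \left(-81 + 83 \left(-86\right)\right)\right) + 34 = \left(-22421 - 7219\right) + 34 = -29640 + 34 = -29606$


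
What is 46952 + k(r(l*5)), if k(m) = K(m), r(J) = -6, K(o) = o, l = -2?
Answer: 46946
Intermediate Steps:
k(m) = m
46952 + k(r(l*5)) = 46952 - 6 = 46946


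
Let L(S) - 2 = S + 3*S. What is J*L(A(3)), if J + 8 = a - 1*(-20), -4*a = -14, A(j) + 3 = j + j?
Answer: 217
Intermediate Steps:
A(j) = -3 + 2*j (A(j) = -3 + (j + j) = -3 + 2*j)
a = 7/2 (a = -¼*(-14) = 7/2 ≈ 3.5000)
J = 31/2 (J = -8 + (7/2 - 1*(-20)) = -8 + (7/2 + 20) = -8 + 47/2 = 31/2 ≈ 15.500)
L(S) = 2 + 4*S (L(S) = 2 + (S + 3*S) = 2 + 4*S)
J*L(A(3)) = 31*(2 + 4*(-3 + 2*3))/2 = 31*(2 + 4*(-3 + 6))/2 = 31*(2 + 4*3)/2 = 31*(2 + 12)/2 = (31/2)*14 = 217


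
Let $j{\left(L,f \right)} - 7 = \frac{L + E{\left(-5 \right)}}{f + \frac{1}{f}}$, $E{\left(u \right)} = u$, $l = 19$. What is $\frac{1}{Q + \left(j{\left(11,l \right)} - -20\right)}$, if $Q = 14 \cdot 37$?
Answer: $\frac{181}{98702} \approx 0.0018338$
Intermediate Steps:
$Q = 518$
$j{\left(L,f \right)} = 7 + \frac{-5 + L}{f + \frac{1}{f}}$ ($j{\left(L,f \right)} = 7 + \frac{L - 5}{f + \frac{1}{f}} = 7 + \frac{-5 + L}{f + \frac{1}{f}}$)
$\frac{1}{Q + \left(j{\left(11,l \right)} - -20\right)} = \frac{1}{518 + \left(\frac{7 - 95 + 7 \cdot 19^{2} + 11 \cdot 19}{1 + 19^{2}} - -20\right)} = \frac{1}{518 + \left(\frac{7 - 95 + 7 \cdot 361 + 209}{1 + 361} + 20\right)} = \frac{1}{518 + \left(\frac{7 - 95 + 2527 + 209}{362} + 20\right)} = \frac{1}{518 + \left(\frac{1}{362} \cdot 2648 + 20\right)} = \frac{1}{518 + \left(\frac{1324}{181} + 20\right)} = \frac{1}{518 + \frac{4944}{181}} = \frac{1}{\frac{98702}{181}} = \frac{181}{98702}$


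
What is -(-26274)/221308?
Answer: 13137/110654 ≈ 0.11872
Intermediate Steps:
-(-26274)/221308 = -1*(-13137/110654) = 13137/110654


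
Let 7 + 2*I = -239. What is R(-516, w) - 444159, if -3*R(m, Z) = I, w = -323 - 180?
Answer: -444118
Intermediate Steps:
w = -503
I = -123 (I = -7/2 + (1/2)*(-239) = -7/2 - 239/2 = -123)
R(m, Z) = 41 (R(m, Z) = -1/3*(-123) = 41)
R(-516, w) - 444159 = 41 - 444159 = -444118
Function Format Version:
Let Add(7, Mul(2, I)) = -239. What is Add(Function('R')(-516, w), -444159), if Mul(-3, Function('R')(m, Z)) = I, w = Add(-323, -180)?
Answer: -444118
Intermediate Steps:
w = -503
I = -123 (I = Add(Rational(-7, 2), Mul(Rational(1, 2), -239)) = Add(Rational(-7, 2), Rational(-239, 2)) = -123)
Function('R')(m, Z) = 41 (Function('R')(m, Z) = Mul(Rational(-1, 3), -123) = 41)
Add(Function('R')(-516, w), -444159) = Add(41, -444159) = -444118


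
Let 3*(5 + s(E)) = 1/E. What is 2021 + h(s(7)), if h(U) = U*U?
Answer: 902077/441 ≈ 2045.5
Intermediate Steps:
s(E) = -5 + 1/(3*E)
h(U) = U²
2021 + h(s(7)) = 2021 + (-5 + (⅓)/7)² = 2021 + (-5 + (⅓)*(⅐))² = 2021 + (-5 + 1/21)² = 2021 + (-104/21)² = 2021 + 10816/441 = 902077/441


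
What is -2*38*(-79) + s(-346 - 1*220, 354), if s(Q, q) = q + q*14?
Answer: 11314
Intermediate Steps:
s(Q, q) = 15*q (s(Q, q) = q + 14*q = 15*q)
-2*38*(-79) + s(-346 - 1*220, 354) = -2*38*(-79) + 15*354 = -76*(-79) + 5310 = 6004 + 5310 = 11314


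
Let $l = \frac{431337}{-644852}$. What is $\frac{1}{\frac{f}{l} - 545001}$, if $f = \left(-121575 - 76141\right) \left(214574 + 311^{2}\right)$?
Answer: $\frac{143779}{13229705749491701} \approx 1.0868 \cdot 10^{-11}$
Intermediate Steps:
$l = - \frac{431337}{644852}$ ($l = 431337 \left(- \frac{1}{644852}\right) = - \frac{431337}{644852} \approx -0.66889$)
$f = -61548002220$ ($f = - 197716 \left(214574 + 96721\right) = \left(-197716\right) 311295 = -61548002220$)
$\frac{1}{\frac{f}{l} - 545001} = \frac{1}{- \frac{61548002220}{- \frac{431337}{644852}} - 545001} = \frac{1}{\left(-61548002220\right) \left(- \frac{644852}{431337}\right) - 545001} = \frac{1}{\frac{13229784109190480}{143779} - 545001} = \frac{1}{\frac{13229705749491701}{143779}} = \frac{143779}{13229705749491701}$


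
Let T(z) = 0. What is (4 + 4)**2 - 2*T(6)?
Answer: 64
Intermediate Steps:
(4 + 4)**2 - 2*T(6) = (4 + 4)**2 - 2*0 = 8**2 + 0 = 64 + 0 = 64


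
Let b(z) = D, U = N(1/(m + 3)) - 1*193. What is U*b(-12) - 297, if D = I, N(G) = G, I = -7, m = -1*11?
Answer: 8439/8 ≈ 1054.9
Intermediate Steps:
m = -11
D = -7
U = -1545/8 (U = 1/(-11 + 3) - 1*193 = 1/(-8) - 193 = -⅛ - 193 = -1545/8 ≈ -193.13)
b(z) = -7
U*b(-12) - 297 = -1545/8*(-7) - 297 = 10815/8 - 297 = 8439/8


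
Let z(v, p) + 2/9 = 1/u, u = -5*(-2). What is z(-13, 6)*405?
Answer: -99/2 ≈ -49.500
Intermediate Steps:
u = 10
z(v, p) = -11/90 (z(v, p) = -2/9 + 1/10 = -2/9 + ⅒ = -11/90)
z(-13, 6)*405 = -11/90*405 = -99/2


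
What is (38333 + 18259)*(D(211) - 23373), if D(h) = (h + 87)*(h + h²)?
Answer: 753056331696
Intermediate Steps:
D(h) = (87 + h)*(h + h²)
(38333 + 18259)*(D(211) - 23373) = (38333 + 18259)*(211*(87 + 211² + 88*211) - 23373) = 56592*(211*(87 + 44521 + 18568) - 23373) = 56592*(211*63176 - 23373) = 56592*(13330136 - 23373) = 56592*13306763 = 753056331696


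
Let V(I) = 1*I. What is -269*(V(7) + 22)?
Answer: -7801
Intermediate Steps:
V(I) = I
-269*(V(7) + 22) = -269*(7 + 22) = -269*29 = -7801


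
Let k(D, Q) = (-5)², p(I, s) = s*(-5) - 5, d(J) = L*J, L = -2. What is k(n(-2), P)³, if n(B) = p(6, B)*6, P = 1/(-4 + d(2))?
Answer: 15625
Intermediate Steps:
d(J) = -2*J
p(I, s) = -5 - 5*s (p(I, s) = -5*s - 5 = -5 - 5*s)
P = -⅛ (P = 1/(-4 - 2*2) = 1/(-4 - 4) = 1/(-8) = -⅛ ≈ -0.12500)
n(B) = -30 - 30*B (n(B) = (-5 - 5*B)*6 = -30 - 30*B)
k(D, Q) = 25
k(n(-2), P)³ = 25³ = 15625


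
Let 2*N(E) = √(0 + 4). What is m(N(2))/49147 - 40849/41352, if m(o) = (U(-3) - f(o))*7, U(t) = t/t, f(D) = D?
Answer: -40849/41352 ≈ -0.98784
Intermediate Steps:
N(E) = 1 (N(E) = √(0 + 4)/2 = √4/2 = (½)*2 = 1)
U(t) = 1
m(o) = 7 - 7*o (m(o) = (1 - o)*7 = 7 - 7*o)
m(N(2))/49147 - 40849/41352 = (7 - 7*1)/49147 - 40849/41352 = (7 - 7)*(1/49147) - 40849*1/41352 = 0*(1/49147) - 40849/41352 = 0 - 40849/41352 = -40849/41352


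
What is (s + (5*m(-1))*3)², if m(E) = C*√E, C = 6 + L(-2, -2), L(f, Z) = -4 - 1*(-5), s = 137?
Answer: 7744 + 28770*I ≈ 7744.0 + 28770.0*I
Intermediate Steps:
L(f, Z) = 1 (L(f, Z) = -4 + 5 = 1)
C = 7 (C = 6 + 1 = 7)
m(E) = 7*√E
(s + (5*m(-1))*3)² = (137 + (5*(7*√(-1)))*3)² = (137 + (5*(7*I))*3)² = (137 + (35*I)*3)² = (137 + 105*I)²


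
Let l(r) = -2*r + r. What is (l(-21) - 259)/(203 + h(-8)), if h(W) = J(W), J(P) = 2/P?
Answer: -952/811 ≈ -1.1739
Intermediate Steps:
h(W) = 2/W
l(r) = -r
(l(-21) - 259)/(203 + h(-8)) = (-1*(-21) - 259)/(203 + 2/(-8)) = (21 - 259)/(203 + 2*(-⅛)) = -238/(203 - ¼) = -238/811/4 = -238*4/811 = -952/811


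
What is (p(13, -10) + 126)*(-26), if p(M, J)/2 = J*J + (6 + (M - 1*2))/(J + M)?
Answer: -26312/3 ≈ -8770.7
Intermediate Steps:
p(M, J) = 2*J² + 2*(4 + M)/(J + M) (p(M, J) = 2*(J*J + (6 + (M - 1*2))/(J + M)) = 2*(J² + (6 + (M - 2))/(J + M)) = 2*(J² + (6 + (-2 + M))/(J + M)) = 2*(J² + (4 + M)/(J + M)) = 2*J² + 2*(4 + M)/(J + M))
(p(13, -10) + 126)*(-26) = (2*(4 + 13 + (-10)³ + 13*(-10)²)/(-10 + 13) + 126)*(-26) = (2*(4 + 13 - 1000 + 13*100)/3 + 126)*(-26) = (2*(⅓)*(4 + 13 - 1000 + 1300) + 126)*(-26) = (2*(⅓)*317 + 126)*(-26) = (634/3 + 126)*(-26) = (1012/3)*(-26) = -26312/3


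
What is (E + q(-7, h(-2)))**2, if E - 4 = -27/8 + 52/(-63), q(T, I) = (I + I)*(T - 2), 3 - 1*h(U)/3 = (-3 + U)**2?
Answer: 358383019801/254016 ≈ 1.4109e+6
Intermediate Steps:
h(U) = 9 - 3*(-3 + U)**2
q(T, I) = 2*I*(-2 + T) (q(T, I) = (2*I)*(-2 + T) = 2*I*(-2 + T))
E = -101/504 (E = 4 + (-27/8 + 52/(-63)) = 4 + (-27*1/8 + 52*(-1/63)) = 4 + (-27/8 - 52/63) = 4 - 2117/504 = -101/504 ≈ -0.20040)
(E + q(-7, h(-2)))**2 = (-101/504 + 2*(9 - 3*(-3 - 2)**2)*(-2 - 7))**2 = (-101/504 + 2*(9 - 3*(-5)**2)*(-9))**2 = (-101/504 + 2*(9 - 3*25)*(-9))**2 = (-101/504 + 2*(9 - 75)*(-9))**2 = (-101/504 + 2*(-66)*(-9))**2 = (-101/504 + 1188)**2 = (598651/504)**2 = 358383019801/254016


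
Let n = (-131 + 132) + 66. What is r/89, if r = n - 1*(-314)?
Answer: 381/89 ≈ 4.2809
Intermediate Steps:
n = 67 (n = 1 + 66 = 67)
r = 381 (r = 67 - 1*(-314) = 67 + 314 = 381)
r/89 = 381/89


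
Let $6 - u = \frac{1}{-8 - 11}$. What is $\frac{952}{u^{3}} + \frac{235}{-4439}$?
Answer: $\frac{1244705849}{293528875} \approx 4.2405$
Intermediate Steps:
$u = \frac{115}{19}$ ($u = 6 - \frac{1}{-8 - 11} = 6 - \frac{1}{-19} = 6 - - \frac{1}{19} = 6 + \frac{1}{19} = \frac{115}{19} \approx 6.0526$)
$\frac{952}{u^{3}} + \frac{235}{-4439} = \frac{952}{\left(\frac{115}{19}\right)^{3}} + \frac{235}{-4439} = \frac{952}{\frac{1520875}{6859}} + 235 \left(- \frac{1}{4439}\right) = 952 \cdot \frac{6859}{1520875} - \frac{235}{4439} = \frac{6529768}{1520875} - \frac{235}{4439} = \frac{1244705849}{293528875}$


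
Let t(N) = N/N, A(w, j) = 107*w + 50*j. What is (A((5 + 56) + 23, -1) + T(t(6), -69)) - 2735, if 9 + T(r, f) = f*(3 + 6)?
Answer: 5573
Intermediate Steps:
A(w, j) = 50*j + 107*w
t(N) = 1
T(r, f) = -9 + 9*f (T(r, f) = -9 + f*(3 + 6) = -9 + f*9 = -9 + 9*f)
(A((5 + 56) + 23, -1) + T(t(6), -69)) - 2735 = ((50*(-1) + 107*((5 + 56) + 23)) + (-9 + 9*(-69))) - 2735 = ((-50 + 107*(61 + 23)) + (-9 - 621)) - 2735 = ((-50 + 107*84) - 630) - 2735 = ((-50 + 8988) - 630) - 2735 = (8938 - 630) - 2735 = 8308 - 2735 = 5573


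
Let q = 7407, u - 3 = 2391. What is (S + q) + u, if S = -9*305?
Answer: 7056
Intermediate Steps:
u = 2394 (u = 3 + 2391 = 2394)
S = -2745
(S + q) + u = (-2745 + 7407) + 2394 = 4662 + 2394 = 7056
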